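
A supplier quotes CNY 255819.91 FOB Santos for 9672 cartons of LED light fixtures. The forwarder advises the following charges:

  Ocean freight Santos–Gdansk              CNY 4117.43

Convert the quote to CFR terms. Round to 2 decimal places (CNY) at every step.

CFR price: CNY 259937.34

From FOB to CFR, the seller additionally bears: freight.
CFR price = 255819.91 + 4117.43 = 259937.34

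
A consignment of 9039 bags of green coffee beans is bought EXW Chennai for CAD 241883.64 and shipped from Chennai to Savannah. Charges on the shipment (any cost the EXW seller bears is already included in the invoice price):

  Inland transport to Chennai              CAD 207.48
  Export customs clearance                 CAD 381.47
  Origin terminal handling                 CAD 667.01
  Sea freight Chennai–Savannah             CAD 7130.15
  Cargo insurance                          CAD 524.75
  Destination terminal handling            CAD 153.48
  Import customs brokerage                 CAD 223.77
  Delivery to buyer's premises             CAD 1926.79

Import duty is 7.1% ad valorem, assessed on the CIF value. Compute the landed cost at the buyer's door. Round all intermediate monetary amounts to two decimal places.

Total landed cost: CAD 270904.95

EXW: the seller makes goods available at their premises; the buyer bears all onward costs.
CIF value = EXW price + inland to port + export clearance + origin terminal + freight + insurance = 241883.64 + 207.48 + 381.47 + 667.01 + 7130.15 + 524.75 = 250794.50
Import duty = 250794.50 × 7.1% = 17806.41
Buyer bears: inland to port 207.48 + export clearance 381.47 + origin terminal 667.01 + freight 7130.15 + insurance 524.75 + destination terminal 153.48 + brokerage 223.77 + delivery 1926.79 + duty 17806.41 = 29021.31
Landed cost = invoice 241883.64 + 29021.31 = 270904.95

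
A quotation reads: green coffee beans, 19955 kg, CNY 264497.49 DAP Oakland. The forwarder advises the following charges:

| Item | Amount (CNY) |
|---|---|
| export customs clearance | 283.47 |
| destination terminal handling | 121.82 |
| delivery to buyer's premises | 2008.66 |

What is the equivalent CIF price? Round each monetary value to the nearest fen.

Not relevant to the conversion: export clearance — on the seller under both DAP and CIF; already in the DAP price and stays in the CIF price.
From DAP to CIF, the seller no longer bears: destination terminal, delivery.
CIF price = 264497.49 − 121.82 − 2008.66 = 262367.01

CIF price: CNY 262367.01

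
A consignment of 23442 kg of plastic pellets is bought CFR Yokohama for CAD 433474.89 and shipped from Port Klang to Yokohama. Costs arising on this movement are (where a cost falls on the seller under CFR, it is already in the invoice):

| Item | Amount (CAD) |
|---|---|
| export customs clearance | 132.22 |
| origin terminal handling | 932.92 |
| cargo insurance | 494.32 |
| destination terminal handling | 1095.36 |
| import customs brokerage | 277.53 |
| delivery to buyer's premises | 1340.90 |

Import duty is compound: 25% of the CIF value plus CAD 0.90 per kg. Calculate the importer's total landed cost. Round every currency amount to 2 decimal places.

CFR: the seller pays costs through ocean freight to the destination port, but not insurance.
Already in the invoice (seller's account under CFR): export clearance, origin terminal — exclude.
CIF value = CFR price + insurance = 433474.89 + 494.32 = 433969.21
Ad valorem component: 433969.21 × 25% = 108492.30
Specific component: 23442 × 0.90 = 21097.80
Import duty = 108492.30 + 21097.80 = 129590.10
Buyer bears: insurance 494.32 + destination terminal 1095.36 + brokerage 277.53 + delivery 1340.90 + duty 129590.10 = 132798.21
Landed cost = invoice 433474.89 + 132798.21 = 566273.10

Total landed cost: CAD 566273.10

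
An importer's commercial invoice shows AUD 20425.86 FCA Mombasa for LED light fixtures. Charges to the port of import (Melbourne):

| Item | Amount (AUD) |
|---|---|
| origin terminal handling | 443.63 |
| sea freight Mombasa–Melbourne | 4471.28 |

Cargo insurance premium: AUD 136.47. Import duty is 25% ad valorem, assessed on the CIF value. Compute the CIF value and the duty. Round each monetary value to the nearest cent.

CIF value: AUD 25477.24; import duty: AUD 6369.31

CIF = FCA price + pre-shipment costs + freight + insurance
CIF = 20425.86 + 443.63 + 4471.28 + 136.47 = 25477.24
Import duty = 25477.24 × 25% = 6369.31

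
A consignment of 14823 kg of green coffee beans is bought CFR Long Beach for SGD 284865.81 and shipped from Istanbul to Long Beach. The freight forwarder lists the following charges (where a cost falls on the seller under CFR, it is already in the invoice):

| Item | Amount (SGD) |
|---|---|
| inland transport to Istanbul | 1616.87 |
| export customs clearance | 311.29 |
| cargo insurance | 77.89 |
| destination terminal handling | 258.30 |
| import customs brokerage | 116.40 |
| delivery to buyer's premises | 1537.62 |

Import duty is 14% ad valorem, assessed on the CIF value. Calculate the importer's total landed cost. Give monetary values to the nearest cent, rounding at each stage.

Total landed cost: SGD 326748.14

CFR: the seller pays costs through ocean freight to the destination port, but not insurance.
Already in the invoice (seller's account under CFR): inland to port, export clearance — exclude.
CIF value = CFR price + insurance = 284865.81 + 77.89 = 284943.70
Import duty = 284943.70 × 14% = 39892.12
Buyer bears: insurance 77.89 + destination terminal 258.30 + brokerage 116.40 + delivery 1537.62 + duty 39892.12 = 41882.33
Landed cost = invoice 284865.81 + 41882.33 = 326748.14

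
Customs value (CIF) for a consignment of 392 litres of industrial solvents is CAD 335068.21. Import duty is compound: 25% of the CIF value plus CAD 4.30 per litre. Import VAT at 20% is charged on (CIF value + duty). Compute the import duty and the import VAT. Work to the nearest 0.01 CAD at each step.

Ad valorem component: 335068.21 × 25% = 83767.05
Specific component: 392 × 4.30 = 1685.60
Import duty = 83767.05 + 1685.60 = 85452.65
VAT base = CIF + duty = 335068.21 + 85452.65 = 420520.86
Import VAT = 420520.86 × 20% = 84104.17

Import duty: CAD 85452.65; import VAT: CAD 84104.17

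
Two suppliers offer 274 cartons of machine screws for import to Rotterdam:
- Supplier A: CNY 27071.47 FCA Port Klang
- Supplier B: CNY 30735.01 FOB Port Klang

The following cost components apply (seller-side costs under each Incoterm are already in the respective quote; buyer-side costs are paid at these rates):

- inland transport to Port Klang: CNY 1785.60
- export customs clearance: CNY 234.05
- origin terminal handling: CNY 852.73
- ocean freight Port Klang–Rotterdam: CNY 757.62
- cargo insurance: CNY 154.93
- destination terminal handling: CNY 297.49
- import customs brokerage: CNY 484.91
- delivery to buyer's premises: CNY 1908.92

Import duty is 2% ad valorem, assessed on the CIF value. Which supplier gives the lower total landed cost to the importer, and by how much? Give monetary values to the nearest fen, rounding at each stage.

Supplier A is cheaper by CNY 2867.02

Supplier A (FCA):
CIF value = FCA price + origin terminal + freight + insurance = 27071.47 + 852.73 + 757.62 + 154.93 = 28836.75
Import duty = 28836.75 × 2% = 576.74
Buyer bears (A): 852.73 + 757.62 + 154.93 + 297.49 + 484.91 + 1908.92 = 4456.60
Landed cost (A) = invoice 27071.47 + 4456.60 + duty 576.74 = 32104.81
Supplier B (FOB):
CIF value = FOB price + freight + insurance = 30735.01 + 757.62 + 154.93 = 31647.56
Import duty = 31647.56 × 2% = 632.95
Buyer bears (B): 757.62 + 154.93 + 297.49 + 484.91 + 1908.92 = 3603.87
Landed cost (B) = invoice 30735.01 + 3603.87 + duty 632.95 = 34971.83
Difference = |32104.81 − 34971.83| = 2867.02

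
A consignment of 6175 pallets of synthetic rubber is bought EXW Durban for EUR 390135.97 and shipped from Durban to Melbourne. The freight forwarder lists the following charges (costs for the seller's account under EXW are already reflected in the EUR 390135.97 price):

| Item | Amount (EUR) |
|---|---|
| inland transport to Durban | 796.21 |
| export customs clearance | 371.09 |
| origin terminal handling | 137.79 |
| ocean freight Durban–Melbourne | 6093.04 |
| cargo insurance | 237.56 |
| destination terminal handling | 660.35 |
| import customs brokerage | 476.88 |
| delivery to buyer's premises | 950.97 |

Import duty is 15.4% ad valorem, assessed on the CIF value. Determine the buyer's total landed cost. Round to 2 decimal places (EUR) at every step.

EXW: the seller makes goods available at their premises; the buyer bears all onward costs.
CIF value = EXW price + inland to port + export clearance + origin terminal + freight + insurance = 390135.97 + 796.21 + 371.09 + 137.79 + 6093.04 + 237.56 = 397771.66
Import duty = 397771.66 × 15.4% = 61256.84
Buyer bears: inland to port 796.21 + export clearance 371.09 + origin terminal 137.79 + freight 6093.04 + insurance 237.56 + destination terminal 660.35 + brokerage 476.88 + delivery 950.97 + duty 61256.84 = 70980.73
Landed cost = invoice 390135.97 + 70980.73 = 461116.70

Total landed cost: EUR 461116.70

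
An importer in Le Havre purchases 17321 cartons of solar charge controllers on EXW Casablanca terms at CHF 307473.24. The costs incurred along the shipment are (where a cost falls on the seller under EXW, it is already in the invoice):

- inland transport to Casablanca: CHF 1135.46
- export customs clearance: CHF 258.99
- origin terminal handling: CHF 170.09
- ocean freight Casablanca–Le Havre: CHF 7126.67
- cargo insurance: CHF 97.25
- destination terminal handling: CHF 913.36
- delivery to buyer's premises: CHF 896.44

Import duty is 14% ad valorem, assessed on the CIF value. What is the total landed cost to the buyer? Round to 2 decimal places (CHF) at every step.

Total landed cost: CHF 362348.14

EXW: the seller makes goods available at their premises; the buyer bears all onward costs.
CIF value = EXW price + inland to port + export clearance + origin terminal + freight + insurance = 307473.24 + 1135.46 + 258.99 + 170.09 + 7126.67 + 97.25 = 316261.70
Import duty = 316261.70 × 14% = 44276.64
Buyer bears: inland to port 1135.46 + export clearance 258.99 + origin terminal 170.09 + freight 7126.67 + insurance 97.25 + destination terminal 913.36 + delivery 896.44 + duty 44276.64 = 54874.90
Landed cost = invoice 307473.24 + 54874.90 = 362348.14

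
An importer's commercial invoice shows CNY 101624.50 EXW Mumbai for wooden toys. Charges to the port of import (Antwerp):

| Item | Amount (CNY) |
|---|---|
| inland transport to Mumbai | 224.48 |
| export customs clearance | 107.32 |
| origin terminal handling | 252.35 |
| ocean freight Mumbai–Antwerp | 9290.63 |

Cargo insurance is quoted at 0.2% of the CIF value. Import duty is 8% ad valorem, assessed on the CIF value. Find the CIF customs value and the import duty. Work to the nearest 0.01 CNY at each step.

Let C be the CIF value. C = EXW price + pre-shipment costs + freight + 0.2% × C
C − 0.2% × C = 101624.50 + 224.48 + 107.32 + 252.35 + 9290.63
0.998 × C = 111499.28
C = 111499.28 / 0.998 = 111722.73
Insurance premium = 0.2% × 111722.73 = 223.45
Import duty = 111722.73 × 8% = 8937.82

CIF value: CNY 111722.73; import duty: CNY 8937.82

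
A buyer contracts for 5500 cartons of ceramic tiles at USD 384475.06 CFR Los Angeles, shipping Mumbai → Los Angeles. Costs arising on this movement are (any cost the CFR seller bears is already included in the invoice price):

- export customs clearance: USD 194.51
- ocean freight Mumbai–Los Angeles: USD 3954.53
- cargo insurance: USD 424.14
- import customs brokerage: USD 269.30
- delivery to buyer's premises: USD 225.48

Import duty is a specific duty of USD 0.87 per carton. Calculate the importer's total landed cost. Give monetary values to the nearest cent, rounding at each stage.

Total landed cost: USD 390178.98

CFR: the seller pays costs through ocean freight to the destination port, but not insurance.
Already in the invoice (seller's account under CFR): export clearance, freight — exclude.
CIF value = CFR price + insurance = 384475.06 + 424.14 = 384899.20
Import duty = 5500 × 0.87 = 4785.00
Buyer bears: insurance 424.14 + brokerage 269.30 + delivery 225.48 + duty 4785.00 = 5703.92
Landed cost = invoice 384475.06 + 5703.92 = 390178.98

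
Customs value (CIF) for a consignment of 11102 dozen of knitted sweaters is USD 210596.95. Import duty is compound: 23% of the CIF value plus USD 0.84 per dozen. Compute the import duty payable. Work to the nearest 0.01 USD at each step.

Ad valorem component: 210596.95 × 23% = 48437.30
Specific component: 11102 × 0.84 = 9325.68
Import duty = 48437.30 + 9325.68 = 57762.98

Import duty: USD 57762.98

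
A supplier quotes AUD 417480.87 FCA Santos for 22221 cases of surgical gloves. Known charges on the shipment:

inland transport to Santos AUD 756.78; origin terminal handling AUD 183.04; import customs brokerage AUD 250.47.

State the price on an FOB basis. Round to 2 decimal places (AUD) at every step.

FOB price: AUD 417663.91

Not relevant to the conversion: inland to port — on the seller under both FCA and FOB; already in the FCA price and stays in the FOB price. brokerage — on the buyer under both terms; not part of either seller's price.
From FCA to FOB, the seller additionally bears: origin terminal.
FOB price = 417480.87 + 183.04 = 417663.91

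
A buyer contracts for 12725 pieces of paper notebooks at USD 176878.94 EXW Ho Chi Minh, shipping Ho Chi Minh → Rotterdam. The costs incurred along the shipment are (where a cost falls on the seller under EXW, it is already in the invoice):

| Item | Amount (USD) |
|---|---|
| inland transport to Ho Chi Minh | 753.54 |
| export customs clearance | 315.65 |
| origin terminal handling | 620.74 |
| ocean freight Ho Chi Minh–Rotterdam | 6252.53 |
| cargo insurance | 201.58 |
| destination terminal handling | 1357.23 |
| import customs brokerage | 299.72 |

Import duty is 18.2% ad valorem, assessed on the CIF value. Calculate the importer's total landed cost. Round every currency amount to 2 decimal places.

Total landed cost: USD 220354.11

EXW: the seller makes goods available at their premises; the buyer bears all onward costs.
CIF value = EXW price + inland to port + export clearance + origin terminal + freight + insurance = 176878.94 + 753.54 + 315.65 + 620.74 + 6252.53 + 201.58 = 185022.98
Import duty = 185022.98 × 18.2% = 33674.18
Buyer bears: inland to port 753.54 + export clearance 315.65 + origin terminal 620.74 + freight 6252.53 + insurance 201.58 + destination terminal 1357.23 + brokerage 299.72 + duty 33674.18 = 43475.17
Landed cost = invoice 176878.94 + 43475.17 = 220354.11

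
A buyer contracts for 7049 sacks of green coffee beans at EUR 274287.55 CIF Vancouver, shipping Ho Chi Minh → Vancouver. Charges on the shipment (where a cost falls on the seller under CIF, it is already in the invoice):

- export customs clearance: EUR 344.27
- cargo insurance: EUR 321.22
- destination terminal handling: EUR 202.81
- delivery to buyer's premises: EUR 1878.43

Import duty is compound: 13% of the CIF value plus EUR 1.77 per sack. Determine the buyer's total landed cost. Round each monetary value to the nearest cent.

Total landed cost: EUR 324502.90

CIF: the seller pays costs through ocean freight and marine insurance to the destination port.
Already in the invoice (seller's account under CIF): export clearance, insurance — exclude.
The CIF price already equals the CIF value: 274287.55
Ad valorem component: 274287.55 × 13% = 35657.38
Specific component: 7049 × 1.77 = 12476.73
Import duty = 35657.38 + 12476.73 = 48134.11
Buyer bears: destination terminal 202.81 + delivery 1878.43 + duty 48134.11 = 50215.35
Landed cost = invoice 274287.55 + 50215.35 = 324502.90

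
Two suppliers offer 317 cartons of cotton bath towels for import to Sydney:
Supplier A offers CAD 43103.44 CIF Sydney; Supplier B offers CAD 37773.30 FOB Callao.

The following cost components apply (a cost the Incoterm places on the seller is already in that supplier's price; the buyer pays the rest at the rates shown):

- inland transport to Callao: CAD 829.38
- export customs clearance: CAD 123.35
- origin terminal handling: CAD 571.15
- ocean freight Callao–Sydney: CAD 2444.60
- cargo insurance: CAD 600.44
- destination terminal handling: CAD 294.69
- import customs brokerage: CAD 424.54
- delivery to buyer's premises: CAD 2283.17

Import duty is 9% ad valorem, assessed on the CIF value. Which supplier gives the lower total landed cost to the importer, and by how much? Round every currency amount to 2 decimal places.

Supplier B is cheaper by CAD 2490.76

Supplier A (CIF):
The CIF price already equals the CIF value: 43103.44
Import duty = 43103.44 × 9% = 3879.31
Buyer bears (A): 294.69 + 424.54 + 2283.17 = 3002.40
Landed cost (A) = invoice 43103.44 + 3002.40 + duty 3879.31 = 49985.15
Supplier B (FOB):
CIF value = FOB price + freight + insurance = 37773.30 + 2444.60 + 600.44 = 40818.34
Import duty = 40818.34 × 9% = 3673.65
Buyer bears (B): 2444.60 + 600.44 + 294.69 + 424.54 + 2283.17 = 6047.44
Landed cost (B) = invoice 37773.30 + 6047.44 + duty 3673.65 = 47494.39
Difference = |49985.15 − 47494.39| = 2490.76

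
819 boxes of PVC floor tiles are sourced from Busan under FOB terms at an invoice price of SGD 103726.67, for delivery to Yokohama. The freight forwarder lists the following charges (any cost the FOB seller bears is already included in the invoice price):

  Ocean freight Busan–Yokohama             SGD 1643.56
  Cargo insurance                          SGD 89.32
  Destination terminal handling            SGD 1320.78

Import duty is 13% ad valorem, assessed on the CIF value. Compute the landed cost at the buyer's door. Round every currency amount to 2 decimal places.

FOB: the seller bears costs until goods are on board at the origin port; the buyer bears freight, insurance and all costs thereafter.
CIF value = FOB price + freight + insurance = 103726.67 + 1643.56 + 89.32 = 105459.55
Import duty = 105459.55 × 13% = 13709.74
Buyer bears: freight 1643.56 + insurance 89.32 + destination terminal 1320.78 + duty 13709.74 = 16763.40
Landed cost = invoice 103726.67 + 16763.40 = 120490.07

Total landed cost: SGD 120490.07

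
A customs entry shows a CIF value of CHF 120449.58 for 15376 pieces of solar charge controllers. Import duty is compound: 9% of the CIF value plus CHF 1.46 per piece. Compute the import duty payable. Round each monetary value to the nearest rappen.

Import duty: CHF 33289.42

Ad valorem component: 120449.58 × 9% = 10840.46
Specific component: 15376 × 1.46 = 22448.96
Import duty = 10840.46 + 22448.96 = 33289.42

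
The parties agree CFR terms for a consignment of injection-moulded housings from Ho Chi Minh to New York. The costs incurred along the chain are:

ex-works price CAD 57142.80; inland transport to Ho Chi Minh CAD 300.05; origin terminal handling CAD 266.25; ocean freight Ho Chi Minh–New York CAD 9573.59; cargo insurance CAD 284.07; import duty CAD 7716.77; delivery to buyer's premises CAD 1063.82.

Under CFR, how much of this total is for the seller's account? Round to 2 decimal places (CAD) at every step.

CFR: the seller pays costs through ocean freight to the destination port, but not insurance.
Seller's account: goods 57142.80 + inland to port 300.05 + origin terminal 266.25 + freight 9573.59 = 67282.69
Buyer's account: insurance 284.07 + duty 7716.77 + delivery 1063.82 = 9064.66

Seller's account: CAD 67282.69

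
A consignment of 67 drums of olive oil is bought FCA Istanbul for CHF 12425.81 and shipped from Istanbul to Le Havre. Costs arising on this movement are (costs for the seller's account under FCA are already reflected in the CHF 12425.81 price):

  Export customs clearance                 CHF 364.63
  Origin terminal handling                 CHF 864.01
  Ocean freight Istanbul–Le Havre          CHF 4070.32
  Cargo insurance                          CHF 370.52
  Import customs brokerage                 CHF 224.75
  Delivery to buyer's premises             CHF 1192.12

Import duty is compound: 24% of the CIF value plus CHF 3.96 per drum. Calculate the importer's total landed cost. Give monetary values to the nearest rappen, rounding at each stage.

Total landed cost: CHF 23668.21

FCA: the seller delivers export-cleared goods to the carrier; the buyer bears costs from that point.
Already in the invoice (seller's account under FCA): export clearance — exclude.
CIF value = FCA price + origin terminal + freight + insurance = 12425.81 + 864.01 + 4070.32 + 370.52 = 17730.66
Ad valorem component: 17730.66 × 24% = 4255.36
Specific component: 67 × 3.96 = 265.32
Import duty = 4255.36 + 265.32 = 4520.68
Buyer bears: origin terminal 864.01 + freight 4070.32 + insurance 370.52 + brokerage 224.75 + delivery 1192.12 + duty 4520.68 = 11242.40
Landed cost = invoice 12425.81 + 11242.40 = 23668.21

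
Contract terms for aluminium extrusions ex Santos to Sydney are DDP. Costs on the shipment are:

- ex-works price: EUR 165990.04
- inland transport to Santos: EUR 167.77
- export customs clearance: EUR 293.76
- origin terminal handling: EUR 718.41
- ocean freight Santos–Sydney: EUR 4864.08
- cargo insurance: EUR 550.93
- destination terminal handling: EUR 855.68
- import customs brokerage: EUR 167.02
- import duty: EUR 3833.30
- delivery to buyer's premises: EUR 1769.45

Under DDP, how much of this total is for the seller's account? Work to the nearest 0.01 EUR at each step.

Seller's account: EUR 179210.44

DDP: the seller bears all costs including import duty.
Seller's account: goods 165990.04 + inland to port 167.77 + export clearance 293.76 + origin terminal 718.41 + freight 4864.08 + insurance 550.93 + destination terminal 855.68 + brokerage 167.02 + duty 3833.30 + delivery 1769.45 = 179210.44
Buyer's account: 0.00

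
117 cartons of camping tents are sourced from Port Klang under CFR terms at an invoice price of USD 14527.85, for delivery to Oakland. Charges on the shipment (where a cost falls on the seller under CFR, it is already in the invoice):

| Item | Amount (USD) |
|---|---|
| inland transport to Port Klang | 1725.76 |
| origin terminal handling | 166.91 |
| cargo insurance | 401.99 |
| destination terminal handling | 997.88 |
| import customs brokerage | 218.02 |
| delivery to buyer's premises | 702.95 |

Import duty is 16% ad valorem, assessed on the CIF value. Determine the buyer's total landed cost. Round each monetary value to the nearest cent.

CFR: the seller pays costs through ocean freight to the destination port, but not insurance.
Already in the invoice (seller's account under CFR): inland to port, origin terminal — exclude.
CIF value = CFR price + insurance = 14527.85 + 401.99 = 14929.84
Import duty = 14929.84 × 16% = 2388.77
Buyer bears: insurance 401.99 + destination terminal 997.88 + brokerage 218.02 + delivery 702.95 + duty 2388.77 = 4709.61
Landed cost = invoice 14527.85 + 4709.61 = 19237.46

Total landed cost: USD 19237.46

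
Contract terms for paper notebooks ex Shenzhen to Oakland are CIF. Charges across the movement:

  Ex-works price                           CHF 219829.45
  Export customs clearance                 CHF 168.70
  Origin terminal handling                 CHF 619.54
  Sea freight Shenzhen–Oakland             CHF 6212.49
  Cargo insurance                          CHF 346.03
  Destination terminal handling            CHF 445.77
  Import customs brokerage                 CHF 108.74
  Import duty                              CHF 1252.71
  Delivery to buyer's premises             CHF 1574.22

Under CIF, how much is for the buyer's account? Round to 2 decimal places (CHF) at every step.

CIF: the seller pays costs through ocean freight and marine insurance to the destination port.
Seller's account: goods 219829.45 + export clearance 168.70 + origin terminal 619.54 + freight 6212.49 + insurance 346.03 = 227176.21
Buyer's account: destination terminal 445.77 + brokerage 108.74 + duty 1252.71 + delivery 1574.22 = 3381.44

Buyer's account: CHF 3381.44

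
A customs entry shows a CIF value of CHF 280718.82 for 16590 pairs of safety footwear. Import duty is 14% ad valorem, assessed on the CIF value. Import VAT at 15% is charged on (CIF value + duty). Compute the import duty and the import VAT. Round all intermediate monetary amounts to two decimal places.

Import duty: CHF 39300.63; import VAT: CHF 48002.92

Import duty = 280718.82 × 14% = 39300.63
VAT base = CIF + duty = 280718.82 + 39300.63 = 320019.45
Import VAT = 320019.45 × 15% = 48002.92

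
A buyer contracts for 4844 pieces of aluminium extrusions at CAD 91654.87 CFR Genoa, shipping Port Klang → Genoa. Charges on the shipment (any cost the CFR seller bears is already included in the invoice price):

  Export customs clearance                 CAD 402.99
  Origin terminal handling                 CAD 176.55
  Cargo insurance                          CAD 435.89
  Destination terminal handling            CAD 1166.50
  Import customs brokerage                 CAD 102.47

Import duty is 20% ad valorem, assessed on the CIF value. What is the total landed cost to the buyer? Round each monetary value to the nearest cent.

CFR: the seller pays costs through ocean freight to the destination port, but not insurance.
Already in the invoice (seller's account under CFR): export clearance, origin terminal — exclude.
CIF value = CFR price + insurance = 91654.87 + 435.89 = 92090.76
Import duty = 92090.76 × 20% = 18418.15
Buyer bears: insurance 435.89 + destination terminal 1166.50 + brokerage 102.47 + duty 18418.15 = 20123.01
Landed cost = invoice 91654.87 + 20123.01 = 111777.88

Total landed cost: CAD 111777.88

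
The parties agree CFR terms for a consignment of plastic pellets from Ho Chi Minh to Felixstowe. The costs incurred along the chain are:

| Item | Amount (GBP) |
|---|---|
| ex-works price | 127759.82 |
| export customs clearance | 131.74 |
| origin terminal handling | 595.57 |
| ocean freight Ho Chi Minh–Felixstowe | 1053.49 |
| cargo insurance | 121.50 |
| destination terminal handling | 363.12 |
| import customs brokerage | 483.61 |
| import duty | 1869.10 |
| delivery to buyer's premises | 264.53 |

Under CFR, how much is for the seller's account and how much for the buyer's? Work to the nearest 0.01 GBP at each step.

CFR: the seller pays costs through ocean freight to the destination port, but not insurance.
Seller's account: goods 127759.82 + export clearance 131.74 + origin terminal 595.57 + freight 1053.49 = 129540.62
Buyer's account: insurance 121.50 + destination terminal 363.12 + brokerage 483.61 + duty 1869.10 + delivery 264.53 = 3101.86

Seller: GBP 129540.62; buyer: GBP 3101.86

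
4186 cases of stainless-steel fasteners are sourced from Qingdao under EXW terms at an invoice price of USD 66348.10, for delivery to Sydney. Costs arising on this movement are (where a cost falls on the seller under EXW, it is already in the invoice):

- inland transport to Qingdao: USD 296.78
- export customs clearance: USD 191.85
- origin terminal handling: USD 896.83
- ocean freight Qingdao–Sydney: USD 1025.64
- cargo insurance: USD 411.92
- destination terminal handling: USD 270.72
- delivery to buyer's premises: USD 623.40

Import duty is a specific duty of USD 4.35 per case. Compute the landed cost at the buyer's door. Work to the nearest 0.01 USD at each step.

Total landed cost: USD 88274.34

EXW: the seller makes goods available at their premises; the buyer bears all onward costs.
CIF value = EXW price + inland to port + export clearance + origin terminal + freight + insurance = 66348.10 + 296.78 + 191.85 + 896.83 + 1025.64 + 411.92 = 69171.12
Import duty = 4186 × 4.35 = 18209.10
Buyer bears: inland to port 296.78 + export clearance 191.85 + origin terminal 896.83 + freight 1025.64 + insurance 411.92 + destination terminal 270.72 + delivery 623.40 + duty 18209.10 = 21926.24
Landed cost = invoice 66348.10 + 21926.24 = 88274.34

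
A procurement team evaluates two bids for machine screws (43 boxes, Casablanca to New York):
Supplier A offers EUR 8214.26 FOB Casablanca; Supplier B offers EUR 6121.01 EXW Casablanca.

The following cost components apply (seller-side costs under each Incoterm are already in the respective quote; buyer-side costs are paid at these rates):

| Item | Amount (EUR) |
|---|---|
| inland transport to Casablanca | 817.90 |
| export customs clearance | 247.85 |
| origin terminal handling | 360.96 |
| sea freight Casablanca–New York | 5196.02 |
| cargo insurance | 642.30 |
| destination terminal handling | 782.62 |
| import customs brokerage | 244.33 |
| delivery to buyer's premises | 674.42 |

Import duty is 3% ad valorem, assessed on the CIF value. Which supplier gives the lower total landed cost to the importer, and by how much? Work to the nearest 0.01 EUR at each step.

Supplier B is cheaper by EUR 686.54

Supplier A (FOB):
CIF value = FOB price + freight + insurance = 8214.26 + 5196.02 + 642.30 = 14052.58
Import duty = 14052.58 × 3% = 421.58
Buyer bears (A): 5196.02 + 642.30 + 782.62 + 244.33 + 674.42 = 7539.69
Landed cost (A) = invoice 8214.26 + 7539.69 + duty 421.58 = 16175.53
Supplier B (EXW):
CIF value = EXW price + inland to port + export clearance + origin terminal + freight + insurance = 6121.01 + 817.90 + 247.85 + 360.96 + 5196.02 + 642.30 = 13386.04
Import duty = 13386.04 × 3% = 401.58
Buyer bears (B): 817.90 + 247.85 + 360.96 + 5196.02 + 642.30 + 782.62 + 244.33 + 674.42 = 8966.40
Landed cost (B) = invoice 6121.01 + 8966.40 + duty 401.58 = 15488.99
Difference = |16175.53 − 15488.99| = 686.54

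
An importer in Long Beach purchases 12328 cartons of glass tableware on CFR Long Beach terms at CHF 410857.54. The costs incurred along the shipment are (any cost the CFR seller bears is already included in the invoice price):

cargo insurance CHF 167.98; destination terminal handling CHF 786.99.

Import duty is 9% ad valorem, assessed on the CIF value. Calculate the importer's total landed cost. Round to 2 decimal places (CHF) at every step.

Total landed cost: CHF 448804.81

CFR: the seller pays costs through ocean freight to the destination port, but not insurance.
CIF value = CFR price + insurance = 410857.54 + 167.98 = 411025.52
Import duty = 411025.52 × 9% = 36992.30
Buyer bears: insurance 167.98 + destination terminal 786.99 + duty 36992.30 = 37947.27
Landed cost = invoice 410857.54 + 37947.27 = 448804.81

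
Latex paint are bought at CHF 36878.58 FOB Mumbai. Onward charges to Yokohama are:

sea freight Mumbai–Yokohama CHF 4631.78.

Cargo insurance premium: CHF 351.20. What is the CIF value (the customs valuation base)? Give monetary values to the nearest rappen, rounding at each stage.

CIF value: CHF 41861.56

CIF = FOB price + freight + insurance
CIF = 36878.58 + 4631.78 + 351.20 = 41861.56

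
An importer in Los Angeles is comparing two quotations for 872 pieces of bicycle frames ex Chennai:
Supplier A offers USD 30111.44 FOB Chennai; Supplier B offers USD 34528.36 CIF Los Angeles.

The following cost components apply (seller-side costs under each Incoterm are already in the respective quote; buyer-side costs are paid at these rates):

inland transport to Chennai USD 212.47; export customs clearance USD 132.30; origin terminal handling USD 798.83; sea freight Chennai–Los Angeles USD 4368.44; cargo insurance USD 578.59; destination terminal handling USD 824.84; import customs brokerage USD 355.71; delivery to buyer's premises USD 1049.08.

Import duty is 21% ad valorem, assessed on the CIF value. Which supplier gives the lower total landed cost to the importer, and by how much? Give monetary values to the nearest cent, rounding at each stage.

Supplier A (FOB):
CIF value = FOB price + freight + insurance = 30111.44 + 4368.44 + 578.59 = 35058.47
Import duty = 35058.47 × 21% = 7362.28
Buyer bears (A): 4368.44 + 578.59 + 824.84 + 355.71 + 1049.08 = 7176.66
Landed cost (A) = invoice 30111.44 + 7176.66 + duty 7362.28 = 44650.38
Supplier B (CIF):
The CIF price already equals the CIF value: 34528.36
Import duty = 34528.36 × 21% = 7250.96
Buyer bears (B): 824.84 + 355.71 + 1049.08 = 2229.63
Landed cost (B) = invoice 34528.36 + 2229.63 + duty 7250.96 = 44008.95
Difference = |44650.38 − 44008.95| = 641.43

Supplier B is cheaper by USD 641.43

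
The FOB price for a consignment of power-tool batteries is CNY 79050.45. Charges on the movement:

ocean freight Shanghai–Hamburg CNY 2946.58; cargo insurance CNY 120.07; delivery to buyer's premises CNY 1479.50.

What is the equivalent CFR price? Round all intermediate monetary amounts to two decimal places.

CFR price: CNY 81997.03

Not relevant to the conversion: delivery, insurance — on the buyer under both terms; not part of either seller's price.
From FOB to CFR, the seller additionally bears: freight.
CFR price = 79050.45 + 2946.58 = 81997.03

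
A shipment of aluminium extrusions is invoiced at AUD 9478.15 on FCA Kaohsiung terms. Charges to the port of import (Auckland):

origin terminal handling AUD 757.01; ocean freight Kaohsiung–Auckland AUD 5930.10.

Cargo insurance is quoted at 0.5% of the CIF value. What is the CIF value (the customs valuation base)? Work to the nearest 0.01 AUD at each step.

Let C be the CIF value. C = FCA price + pre-shipment costs + freight + 0.5% × C
C − 0.5% × C = 9478.15 + 757.01 + 5930.10
0.995 × C = 16165.26
C = 16165.26 / 0.995 = 16246.49
Insurance premium = 0.5% × 16246.49 = 81.23

CIF value: AUD 16246.49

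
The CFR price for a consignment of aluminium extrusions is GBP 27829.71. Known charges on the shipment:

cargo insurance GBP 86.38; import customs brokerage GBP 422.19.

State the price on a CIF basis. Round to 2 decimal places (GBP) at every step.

Not relevant to the conversion: brokerage — on the buyer under both terms; not part of either seller's price.
From CFR to CIF, the seller additionally bears: insurance.
CIF price = 27829.71 + 86.38 = 27916.09

CIF price: GBP 27916.09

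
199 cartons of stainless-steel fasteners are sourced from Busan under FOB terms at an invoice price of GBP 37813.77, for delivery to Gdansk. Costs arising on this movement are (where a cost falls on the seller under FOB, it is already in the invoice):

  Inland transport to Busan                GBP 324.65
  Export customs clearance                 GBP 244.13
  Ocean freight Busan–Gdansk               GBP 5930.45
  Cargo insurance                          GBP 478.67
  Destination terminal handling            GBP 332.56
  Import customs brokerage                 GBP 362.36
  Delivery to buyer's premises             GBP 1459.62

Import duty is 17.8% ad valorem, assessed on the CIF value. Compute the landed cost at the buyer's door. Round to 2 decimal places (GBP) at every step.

FOB: the seller bears costs until goods are on board at the origin port; the buyer bears freight, insurance and all costs thereafter.
Already in the invoice (seller's account under FOB): inland to port, export clearance — exclude.
CIF value = FOB price + freight + insurance = 37813.77 + 5930.45 + 478.67 = 44222.89
Import duty = 44222.89 × 17.8% = 7871.67
Buyer bears: freight 5930.45 + insurance 478.67 + destination terminal 332.56 + brokerage 362.36 + delivery 1459.62 + duty 7871.67 = 16435.33
Landed cost = invoice 37813.77 + 16435.33 = 54249.10

Total landed cost: GBP 54249.10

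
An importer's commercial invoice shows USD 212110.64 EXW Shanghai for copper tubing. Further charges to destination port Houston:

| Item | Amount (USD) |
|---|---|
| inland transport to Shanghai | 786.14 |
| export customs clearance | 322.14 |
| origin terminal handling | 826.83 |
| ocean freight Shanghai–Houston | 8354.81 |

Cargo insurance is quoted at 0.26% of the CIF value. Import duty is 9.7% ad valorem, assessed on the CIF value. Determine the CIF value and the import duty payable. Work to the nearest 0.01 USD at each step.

Let C be the CIF value. C = EXW price + pre-shipment costs + freight + 0.26% × C
C − 0.26% × C = 212110.64 + 786.14 + 322.14 + 826.83 + 8354.81
0.9974 × C = 222400.56
C = 222400.56 / 0.9974 = 222980.31
Insurance premium = 0.26% × 222980.31 = 579.75
Import duty = 222980.31 × 9.7% = 21629.09

CIF value: USD 222980.31; import duty: USD 21629.09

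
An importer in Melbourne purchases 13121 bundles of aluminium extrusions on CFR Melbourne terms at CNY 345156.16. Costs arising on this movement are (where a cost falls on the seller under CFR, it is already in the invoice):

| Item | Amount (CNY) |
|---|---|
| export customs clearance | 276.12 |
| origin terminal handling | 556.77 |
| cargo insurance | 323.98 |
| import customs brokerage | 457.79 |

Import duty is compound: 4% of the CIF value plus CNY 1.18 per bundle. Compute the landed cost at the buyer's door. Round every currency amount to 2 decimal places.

CFR: the seller pays costs through ocean freight to the destination port, but not insurance.
Already in the invoice (seller's account under CFR): export clearance, origin terminal — exclude.
CIF value = CFR price + insurance = 345156.16 + 323.98 = 345480.14
Ad valorem component: 345480.14 × 4% = 13819.21
Specific component: 13121 × 1.18 = 15482.78
Import duty = 13819.21 + 15482.78 = 29301.99
Buyer bears: insurance 323.98 + brokerage 457.79 + duty 29301.99 = 30083.76
Landed cost = invoice 345156.16 + 30083.76 = 375239.92

Total landed cost: CNY 375239.92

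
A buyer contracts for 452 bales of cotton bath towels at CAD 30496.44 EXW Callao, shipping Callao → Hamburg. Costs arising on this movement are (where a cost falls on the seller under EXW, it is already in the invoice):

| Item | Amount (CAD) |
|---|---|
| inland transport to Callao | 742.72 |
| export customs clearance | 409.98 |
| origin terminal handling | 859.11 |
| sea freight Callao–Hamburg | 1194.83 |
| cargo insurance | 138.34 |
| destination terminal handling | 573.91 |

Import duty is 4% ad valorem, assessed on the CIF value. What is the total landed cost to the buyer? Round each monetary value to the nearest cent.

Total landed cost: CAD 35768.99

EXW: the seller makes goods available at their premises; the buyer bears all onward costs.
CIF value = EXW price + inland to port + export clearance + origin terminal + freight + insurance = 30496.44 + 742.72 + 409.98 + 859.11 + 1194.83 + 138.34 = 33841.42
Import duty = 33841.42 × 4% = 1353.66
Buyer bears: inland to port 742.72 + export clearance 409.98 + origin terminal 859.11 + freight 1194.83 + insurance 138.34 + destination terminal 573.91 + duty 1353.66 = 5272.55
Landed cost = invoice 30496.44 + 5272.55 = 35768.99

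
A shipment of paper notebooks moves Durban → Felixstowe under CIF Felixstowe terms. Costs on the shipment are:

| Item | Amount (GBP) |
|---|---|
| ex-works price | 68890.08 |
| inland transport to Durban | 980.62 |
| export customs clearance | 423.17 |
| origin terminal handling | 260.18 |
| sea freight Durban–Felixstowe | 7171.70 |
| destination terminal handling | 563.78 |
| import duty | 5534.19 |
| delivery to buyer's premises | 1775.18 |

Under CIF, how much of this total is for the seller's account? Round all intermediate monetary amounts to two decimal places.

Seller's account: GBP 77725.75

CIF: the seller pays costs through ocean freight and marine insurance to the destination port.
Seller's account: goods 68890.08 + inland to port 980.62 + export clearance 423.17 + origin terminal 260.18 + freight 7171.70 = 77725.75
Buyer's account: destination terminal 563.78 + duty 5534.19 + delivery 1775.18 = 7873.15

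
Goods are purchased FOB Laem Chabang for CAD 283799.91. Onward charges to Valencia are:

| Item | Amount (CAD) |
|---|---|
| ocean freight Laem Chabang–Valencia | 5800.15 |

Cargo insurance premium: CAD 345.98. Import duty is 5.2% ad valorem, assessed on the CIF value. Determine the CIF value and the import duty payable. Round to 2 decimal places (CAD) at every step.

CIF = FOB price + freight + insurance
CIF = 283799.91 + 5800.15 + 345.98 = 289946.04
Import duty = 289946.04 × 5.2% = 15077.19

CIF value: CAD 289946.04; import duty: CAD 15077.19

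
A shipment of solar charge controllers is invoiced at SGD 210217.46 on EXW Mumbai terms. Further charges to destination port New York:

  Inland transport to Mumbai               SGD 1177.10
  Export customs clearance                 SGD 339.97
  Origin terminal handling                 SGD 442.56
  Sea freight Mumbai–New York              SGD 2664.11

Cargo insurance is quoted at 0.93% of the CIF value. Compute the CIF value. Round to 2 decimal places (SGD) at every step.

CIF value: SGD 216857.98

Let C be the CIF value. C = EXW price + pre-shipment costs + freight + 0.93% × C
C − 0.93% × C = 210217.46 + 1177.10 + 339.97 + 442.56 + 2664.11
0.9907 × C = 214841.20
C = 214841.20 / 0.9907 = 216857.98
Insurance premium = 0.93% × 216857.98 = 2016.78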